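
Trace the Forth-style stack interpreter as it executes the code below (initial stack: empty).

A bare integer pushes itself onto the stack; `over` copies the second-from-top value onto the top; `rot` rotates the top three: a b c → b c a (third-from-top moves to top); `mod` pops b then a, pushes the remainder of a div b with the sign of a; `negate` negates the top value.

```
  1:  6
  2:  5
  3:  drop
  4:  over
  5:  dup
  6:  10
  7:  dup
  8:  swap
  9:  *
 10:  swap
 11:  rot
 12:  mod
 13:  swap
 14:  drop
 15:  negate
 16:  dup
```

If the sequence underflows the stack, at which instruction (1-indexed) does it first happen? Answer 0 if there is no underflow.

6    -> 6
5    -> 6 5
drop -> 6
over  — needs 2 operands, stack has 1 → underflow

4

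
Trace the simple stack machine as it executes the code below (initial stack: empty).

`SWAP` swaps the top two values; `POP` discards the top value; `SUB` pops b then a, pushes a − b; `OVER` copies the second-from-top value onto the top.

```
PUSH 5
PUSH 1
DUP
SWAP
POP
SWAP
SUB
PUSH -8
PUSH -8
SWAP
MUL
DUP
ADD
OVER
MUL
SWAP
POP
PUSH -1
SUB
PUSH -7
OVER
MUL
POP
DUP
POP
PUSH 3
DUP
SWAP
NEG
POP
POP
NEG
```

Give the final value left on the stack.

PUSH 5  : [5]
PUSH 1  : [5, 1]
DUP     : [5, 1, 1]
SWAP    : [5, 1, 1]
POP     : [5, 1]
SWAP    : [1, 5]
SUB     : [-4]
PUSH -8 : [-4, -8]
PUSH -8 : [-4, -8, -8]
SWAP    : [-4, -8, -8]
MUL     : [-4, 64]
DUP     : [-4, 64, 64]
ADD     : [-4, 128]
OVER    : [-4, 128, -4]
MUL     : [-4, -512]
SWAP    : [-512, -4]
POP     : [-512]
PUSH -1 : [-512, -1]
SUB     : [-511]
PUSH -7 : [-511, -7]
OVER    : [-511, -7, -511]
MUL     : [-511, 3577]
POP     : [-511]
DUP     : [-511, -511]
POP     : [-511]
PUSH 3  : [-511, 3]
DUP     : [-511, 3, 3]
SWAP    : [-511, 3, 3]
NEG     : [-511, 3, -3]
POP     : [-511, 3]
POP     : [-511]
NEG     : [511]

511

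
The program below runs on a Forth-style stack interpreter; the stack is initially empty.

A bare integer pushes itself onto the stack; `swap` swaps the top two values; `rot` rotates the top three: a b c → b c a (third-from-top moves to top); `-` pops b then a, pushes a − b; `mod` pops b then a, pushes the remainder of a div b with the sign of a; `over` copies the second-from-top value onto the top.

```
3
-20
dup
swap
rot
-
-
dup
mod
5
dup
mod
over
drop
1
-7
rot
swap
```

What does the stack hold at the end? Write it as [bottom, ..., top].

[0, 1, 0, -7]

3    -> [3]
-20  -> [3, -20]
dup  -> [3, -20, -20]
swap -> [3, -20, -20]
rot  -> [-20, -20, 3]
-    -> [-20, -23]
-    -> [3]
dup  -> [3, 3]
mod  -> [0]
5    -> [0, 5]
dup  -> [0, 5, 5]
mod  -> [0, 0]
over -> [0, 0, 0]
drop -> [0, 0]
1    -> [0, 0, 1]
-7   -> [0, 0, 1, -7]
rot  -> [0, 1, -7, 0]
swap -> [0, 1, 0, -7]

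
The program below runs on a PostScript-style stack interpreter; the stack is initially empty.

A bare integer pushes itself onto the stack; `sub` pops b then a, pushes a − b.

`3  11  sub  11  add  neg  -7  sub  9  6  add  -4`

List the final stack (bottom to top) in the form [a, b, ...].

[4, 15, -4]

3   -> [3]
11  -> [3, 11]
sub -> [-8]
11  -> [-8, 11]
add -> [3]
neg -> [-3]
-7  -> [-3, -7]
sub -> [4]
9   -> [4, 9]
6   -> [4, 9, 6]
add -> [4, 15]
-4  -> [4, 15, -4]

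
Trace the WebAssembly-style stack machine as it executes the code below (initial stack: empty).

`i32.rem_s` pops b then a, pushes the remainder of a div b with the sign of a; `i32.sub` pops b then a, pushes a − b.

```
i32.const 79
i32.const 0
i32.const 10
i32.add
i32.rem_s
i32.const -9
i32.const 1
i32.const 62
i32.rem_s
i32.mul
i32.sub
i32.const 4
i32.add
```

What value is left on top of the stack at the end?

i32.const 79  79
i32.const 0   79 0
i32.const 10  79 0 10
i32.add       79 10
i32.rem_s     9
i32.const -9  9 -9
i32.const 1   9 -9 1
i32.const 62  9 -9 1 62
i32.rem_s     9 -9 1
i32.mul       9 -9
i32.sub       18
i32.const 4   18 4
i32.add       22

22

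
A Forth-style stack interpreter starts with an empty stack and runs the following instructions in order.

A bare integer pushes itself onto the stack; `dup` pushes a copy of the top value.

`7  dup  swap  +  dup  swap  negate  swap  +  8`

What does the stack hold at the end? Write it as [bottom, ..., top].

7      → [7]
dup    → [7, 7]
swap   → [7, 7]
+      → [14]
dup    → [14, 14]
swap   → [14, 14]
negate → [14, -14]
swap   → [-14, 14]
+      → [0]
8      → [0, 8]

[0, 8]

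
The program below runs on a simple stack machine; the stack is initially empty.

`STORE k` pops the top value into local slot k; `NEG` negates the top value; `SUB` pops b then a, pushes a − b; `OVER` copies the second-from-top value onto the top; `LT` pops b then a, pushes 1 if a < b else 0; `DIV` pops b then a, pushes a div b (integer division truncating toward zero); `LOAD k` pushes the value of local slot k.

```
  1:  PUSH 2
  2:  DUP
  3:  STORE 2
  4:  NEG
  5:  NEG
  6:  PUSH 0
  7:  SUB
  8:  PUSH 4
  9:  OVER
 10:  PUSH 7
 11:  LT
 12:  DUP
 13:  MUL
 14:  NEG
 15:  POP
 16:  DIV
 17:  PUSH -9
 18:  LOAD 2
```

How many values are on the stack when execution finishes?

3

PUSH 2  → 2
DUP     → 2 2
STORE 2 → 2
NEG     → -2
NEG     → 2
PUSH 0  → 2 0
SUB     → 2
PUSH 4  → 2 4
OVER    → 2 4 2
PUSH 7  → 2 4 2 7
LT      → 2 4 1
DUP     → 2 4 1 1
MUL     → 2 4 1
NEG     → 2 4 -1
POP     → 2 4
DIV     → 0
PUSH -9 → 0 -9
LOAD 2  → 0 -9 2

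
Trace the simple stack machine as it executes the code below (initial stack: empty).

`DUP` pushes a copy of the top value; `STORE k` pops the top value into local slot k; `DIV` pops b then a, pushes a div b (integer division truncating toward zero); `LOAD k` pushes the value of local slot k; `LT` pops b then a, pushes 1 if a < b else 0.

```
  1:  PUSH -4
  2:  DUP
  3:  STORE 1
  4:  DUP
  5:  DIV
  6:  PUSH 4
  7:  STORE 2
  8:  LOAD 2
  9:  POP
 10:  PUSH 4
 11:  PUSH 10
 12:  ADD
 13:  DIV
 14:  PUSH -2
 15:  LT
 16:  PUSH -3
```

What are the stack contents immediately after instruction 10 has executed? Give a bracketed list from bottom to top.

PUSH -4 : -4
DUP     : -4 -4
STORE 1 : -4
DUP     : -4 -4
DIV     : 1
PUSH 4  : 1 4
STORE 2 : 1
LOAD 2  : 1 4
POP     : 1
PUSH 4  : 1 4

[1, 4]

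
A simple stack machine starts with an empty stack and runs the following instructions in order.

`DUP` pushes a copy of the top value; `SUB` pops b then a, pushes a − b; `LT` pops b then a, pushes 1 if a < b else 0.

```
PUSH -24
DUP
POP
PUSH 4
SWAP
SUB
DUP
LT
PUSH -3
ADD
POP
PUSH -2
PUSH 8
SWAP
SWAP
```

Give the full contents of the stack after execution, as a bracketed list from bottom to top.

[-2, 8]

PUSH -24 → [-24]
DUP      → [-24, -24]
POP      → [-24]
PUSH 4   → [-24, 4]
SWAP     → [4, -24]
SUB      → [28]
DUP      → [28, 28]
LT       → [0]
PUSH -3  → [0, -3]
ADD      → [-3]
POP      → []
PUSH -2  → [-2]
PUSH 8   → [-2, 8]
SWAP     → [8, -2]
SWAP     → [-2, 8]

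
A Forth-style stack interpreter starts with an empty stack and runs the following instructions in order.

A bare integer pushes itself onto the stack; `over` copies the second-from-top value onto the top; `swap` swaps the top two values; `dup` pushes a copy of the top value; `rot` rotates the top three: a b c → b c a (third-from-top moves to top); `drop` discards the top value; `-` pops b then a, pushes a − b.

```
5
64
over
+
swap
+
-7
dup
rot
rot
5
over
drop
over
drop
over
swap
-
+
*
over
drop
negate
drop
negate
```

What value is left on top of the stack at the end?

7

5      → 5
64     → 5 64
over   → 5 64 5
+      → 5 69
swap   → 69 5
+      → 74
-7     → 74 -7
dup    → 74 -7 -7
rot    → -7 -7 74
rot    → -7 74 -7
5      → -7 74 -7 5
over   → -7 74 -7 5 -7
drop   → -7 74 -7 5
over   → -7 74 -7 5 -7
drop   → -7 74 -7 5
over   → -7 74 -7 5 -7
swap   → -7 74 -7 -7 5
-      → -7 74 -7 -12
+      → -7 74 -19
*      → -7 -1406
over   → -7 -1406 -7
drop   → -7 -1406
negate → -7 1406
drop   → -7
negate → 7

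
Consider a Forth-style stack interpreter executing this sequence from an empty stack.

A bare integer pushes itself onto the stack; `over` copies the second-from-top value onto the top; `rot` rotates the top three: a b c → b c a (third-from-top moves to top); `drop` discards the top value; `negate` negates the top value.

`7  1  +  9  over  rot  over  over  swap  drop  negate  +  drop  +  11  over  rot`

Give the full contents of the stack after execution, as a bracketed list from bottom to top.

[11, 17, 17]

7      -> [7]
1      -> [7, 1]
+      -> [8]
9      -> [8, 9]
over   -> [8, 9, 8]
rot    -> [9, 8, 8]
over   -> [9, 8, 8, 8]
over   -> [9, 8, 8, 8, 8]
swap   -> [9, 8, 8, 8, 8]
drop   -> [9, 8, 8, 8]
negate -> [9, 8, 8, -8]
+      -> [9, 8, 0]
drop   -> [9, 8]
+      -> [17]
11     -> [17, 11]
over   -> [17, 11, 17]
rot    -> [11, 17, 17]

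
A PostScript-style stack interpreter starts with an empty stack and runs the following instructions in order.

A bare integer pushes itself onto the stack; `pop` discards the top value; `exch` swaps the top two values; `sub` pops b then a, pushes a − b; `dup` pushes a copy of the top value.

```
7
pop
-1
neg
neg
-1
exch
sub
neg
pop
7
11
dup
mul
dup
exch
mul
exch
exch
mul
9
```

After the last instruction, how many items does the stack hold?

7     7
pop   (empty)
-1    -1
neg   1
neg   -1
-1    -1 -1
exch  -1 -1
sub   0
neg   0
pop   (empty)
7     7
11    7 11
dup   7 11 11
mul   7 121
dup   7 121 121
exch  7 121 121
mul   7 14641
exch  14641 7
exch  7 14641
mul   102487
9     102487 9

2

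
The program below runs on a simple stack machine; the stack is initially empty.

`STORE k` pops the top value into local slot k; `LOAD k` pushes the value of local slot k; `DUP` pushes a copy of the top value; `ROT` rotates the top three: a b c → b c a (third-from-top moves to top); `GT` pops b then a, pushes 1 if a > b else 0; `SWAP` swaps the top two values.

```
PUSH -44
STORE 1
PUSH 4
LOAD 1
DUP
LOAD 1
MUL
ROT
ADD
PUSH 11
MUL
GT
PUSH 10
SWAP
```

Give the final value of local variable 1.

-44

PUSH -44  -44
STORE 1   (empty)
PUSH 4    4
LOAD 1    4 -44
DUP       4 -44 -44
LOAD 1    4 -44 -44 -44
MUL       4 -44 1936
ROT       -44 1936 4
ADD       -44 1940
PUSH 11   -44 1940 11
MUL       -44 21340
GT        0
PUSH 10   0 10
SWAP      10 0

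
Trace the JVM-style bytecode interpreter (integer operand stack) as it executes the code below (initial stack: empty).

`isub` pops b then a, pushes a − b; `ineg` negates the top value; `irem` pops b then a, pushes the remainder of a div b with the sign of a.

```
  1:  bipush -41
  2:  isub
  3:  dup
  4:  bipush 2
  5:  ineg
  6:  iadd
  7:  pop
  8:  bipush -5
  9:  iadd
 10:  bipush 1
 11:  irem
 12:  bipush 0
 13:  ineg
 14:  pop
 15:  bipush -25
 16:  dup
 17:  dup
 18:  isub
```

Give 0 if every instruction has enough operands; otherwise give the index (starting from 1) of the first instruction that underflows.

2

bipush -41 -> [-41]
isub  — needs 2 operands, stack has 1 → underflow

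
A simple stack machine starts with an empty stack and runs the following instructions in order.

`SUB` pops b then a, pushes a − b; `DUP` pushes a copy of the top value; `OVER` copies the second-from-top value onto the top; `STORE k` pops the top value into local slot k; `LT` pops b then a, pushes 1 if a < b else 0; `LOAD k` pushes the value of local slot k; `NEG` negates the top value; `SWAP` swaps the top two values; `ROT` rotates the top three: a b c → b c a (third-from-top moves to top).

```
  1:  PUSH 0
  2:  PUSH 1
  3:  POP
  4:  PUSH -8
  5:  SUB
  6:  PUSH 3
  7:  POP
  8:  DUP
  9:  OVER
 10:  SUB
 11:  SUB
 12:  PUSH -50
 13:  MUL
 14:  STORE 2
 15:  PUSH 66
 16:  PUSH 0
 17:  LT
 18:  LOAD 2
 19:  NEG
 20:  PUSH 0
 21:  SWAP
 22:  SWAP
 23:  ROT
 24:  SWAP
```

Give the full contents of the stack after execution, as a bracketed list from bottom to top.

[400, 0, 0]

PUSH 0   → 0
PUSH 1   → 0 1
POP      → 0
PUSH -8  → 0 -8
SUB      → 8
PUSH 3   → 8 3
POP      → 8
DUP      → 8 8
OVER     → 8 8 8
SUB      → 8 0
SUB      → 8
PUSH -50 → 8 -50
MUL      → -400
STORE 2  → (empty)
PUSH 66  → 66
PUSH 0   → 66 0
LT       → 0
LOAD 2   → 0 -400
NEG      → 0 400
PUSH 0   → 0 400 0
SWAP     → 0 0 400
SWAP     → 0 400 0
ROT      → 400 0 0
SWAP     → 400 0 0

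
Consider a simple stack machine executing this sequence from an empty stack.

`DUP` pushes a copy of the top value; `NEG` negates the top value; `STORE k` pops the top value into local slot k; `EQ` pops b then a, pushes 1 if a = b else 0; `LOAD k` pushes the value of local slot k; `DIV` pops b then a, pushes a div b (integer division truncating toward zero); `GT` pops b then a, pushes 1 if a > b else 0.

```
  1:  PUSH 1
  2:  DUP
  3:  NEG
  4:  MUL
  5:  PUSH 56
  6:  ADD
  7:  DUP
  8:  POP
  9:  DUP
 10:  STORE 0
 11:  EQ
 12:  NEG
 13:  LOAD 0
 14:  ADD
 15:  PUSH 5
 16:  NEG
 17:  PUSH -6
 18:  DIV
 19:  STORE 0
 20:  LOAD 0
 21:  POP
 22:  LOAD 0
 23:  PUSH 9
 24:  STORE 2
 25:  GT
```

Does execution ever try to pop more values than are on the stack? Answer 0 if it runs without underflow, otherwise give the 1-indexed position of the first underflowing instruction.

PUSH 1   1
DUP      1 1
NEG      1 -1
MUL      -1
PUSH 56  -1 56
ADD      55
DUP      55 55
POP      55
DUP      55 55
STORE 0  55
EQ  — needs 2 operands, stack has 1 → underflow

11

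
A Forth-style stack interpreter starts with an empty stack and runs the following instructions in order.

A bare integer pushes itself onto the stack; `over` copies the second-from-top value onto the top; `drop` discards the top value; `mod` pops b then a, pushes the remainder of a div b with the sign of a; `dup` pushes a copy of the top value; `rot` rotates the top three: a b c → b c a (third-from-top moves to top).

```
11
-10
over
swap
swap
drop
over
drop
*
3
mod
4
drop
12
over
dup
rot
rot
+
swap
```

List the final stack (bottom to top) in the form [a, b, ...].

11    [11]
-10   [11, -10]
over  [11, -10, 11]
swap  [11, 11, -10]
swap  [11, -10, 11]
drop  [11, -10]
over  [11, -10, 11]
drop  [11, -10]
*     [-110]
3     [-110, 3]
mod   [-2]
4     [-2, 4]
drop  [-2]
12    [-2, 12]
over  [-2, 12, -2]
dup   [-2, 12, -2, -2]
rot   [-2, -2, -2, 12]
rot   [-2, -2, 12, -2]
+     [-2, -2, 10]
swap  [-2, 10, -2]

[-2, 10, -2]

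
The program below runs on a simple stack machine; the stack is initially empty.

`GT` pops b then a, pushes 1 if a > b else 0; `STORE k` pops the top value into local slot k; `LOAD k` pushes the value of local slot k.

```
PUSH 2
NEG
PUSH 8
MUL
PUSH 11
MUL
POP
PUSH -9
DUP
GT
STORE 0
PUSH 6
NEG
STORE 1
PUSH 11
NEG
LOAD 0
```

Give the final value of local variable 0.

0

PUSH 2   2
NEG      -2
PUSH 8   -2 8
MUL      -16
PUSH 11  -16 11
MUL      -176
POP      (empty)
PUSH -9  -9
DUP      -9 -9
GT       0
STORE 0  (empty)
PUSH 6   6
NEG      -6
STORE 1  (empty)
PUSH 11  11
NEG      -11
LOAD 0   -11 0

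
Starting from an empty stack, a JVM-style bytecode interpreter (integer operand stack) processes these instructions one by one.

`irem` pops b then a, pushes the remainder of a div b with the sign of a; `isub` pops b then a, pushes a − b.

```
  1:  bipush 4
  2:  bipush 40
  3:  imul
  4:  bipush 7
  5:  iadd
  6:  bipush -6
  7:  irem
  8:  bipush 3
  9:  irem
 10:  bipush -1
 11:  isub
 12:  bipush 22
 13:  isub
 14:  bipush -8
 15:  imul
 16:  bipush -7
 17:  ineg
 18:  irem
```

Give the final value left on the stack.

bipush 4  -> [4]
bipush 40 -> [4, 40]
imul      -> [160]
bipush 7  -> [160, 7]
iadd      -> [167]
bipush -6 -> [167, -6]
irem      -> [5]
bipush 3  -> [5, 3]
irem      -> [2]
bipush -1 -> [2, -1]
isub      -> [3]
bipush 22 -> [3, 22]
isub      -> [-19]
bipush -8 -> [-19, -8]
imul      -> [152]
bipush -7 -> [152, -7]
ineg      -> [152, 7]
irem      -> [5]

5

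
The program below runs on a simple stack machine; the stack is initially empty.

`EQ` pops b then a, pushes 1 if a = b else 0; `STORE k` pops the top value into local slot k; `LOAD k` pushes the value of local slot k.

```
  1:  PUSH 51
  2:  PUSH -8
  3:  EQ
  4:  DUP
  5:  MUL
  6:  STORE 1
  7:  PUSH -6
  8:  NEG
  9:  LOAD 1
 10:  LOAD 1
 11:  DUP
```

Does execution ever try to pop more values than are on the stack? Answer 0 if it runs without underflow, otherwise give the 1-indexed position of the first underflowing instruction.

PUSH 51 : [51]
PUSH -8 : [51, -8]
EQ      : [0]
DUP     : [0, 0]
MUL     : [0]
STORE 1 : []
PUSH -6 : [-6]
NEG     : [6]
LOAD 1  : [6, 0]
LOAD 1  : [6, 0, 0]
DUP     : [6, 0, 0, 0]

0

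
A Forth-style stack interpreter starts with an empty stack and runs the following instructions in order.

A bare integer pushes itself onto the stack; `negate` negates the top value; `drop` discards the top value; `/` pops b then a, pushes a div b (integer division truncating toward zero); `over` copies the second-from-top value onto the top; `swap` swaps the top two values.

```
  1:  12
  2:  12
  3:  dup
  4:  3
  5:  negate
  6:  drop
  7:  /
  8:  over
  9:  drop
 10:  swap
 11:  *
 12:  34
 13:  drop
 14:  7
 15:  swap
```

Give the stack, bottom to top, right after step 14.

12     → [12]
12     → [12, 12]
dup    → [12, 12, 12]
3      → [12, 12, 12, 3]
negate → [12, 12, 12, -3]
drop   → [12, 12, 12]
/      → [12, 1]
over   → [12, 1, 12]
drop   → [12, 1]
swap   → [1, 12]
*      → [12]
34     → [12, 34]
drop   → [12]
7      → [12, 7]

[12, 7]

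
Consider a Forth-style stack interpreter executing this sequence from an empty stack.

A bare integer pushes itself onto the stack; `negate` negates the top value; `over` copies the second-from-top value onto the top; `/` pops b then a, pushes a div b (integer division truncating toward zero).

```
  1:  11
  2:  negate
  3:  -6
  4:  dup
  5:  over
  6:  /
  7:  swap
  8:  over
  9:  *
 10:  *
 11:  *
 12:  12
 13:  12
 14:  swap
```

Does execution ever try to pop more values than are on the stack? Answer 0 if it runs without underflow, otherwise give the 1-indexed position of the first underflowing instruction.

11      11
negate  -11
-6      -11 -6
dup     -11 -6 -6
over    -11 -6 -6 -6
/       -11 -6 1
swap    -11 1 -6
over    -11 1 -6 1
*       -11 1 -6
*       -11 -6
*       66
12      66 12
12      66 12 12
swap    66 12 12

0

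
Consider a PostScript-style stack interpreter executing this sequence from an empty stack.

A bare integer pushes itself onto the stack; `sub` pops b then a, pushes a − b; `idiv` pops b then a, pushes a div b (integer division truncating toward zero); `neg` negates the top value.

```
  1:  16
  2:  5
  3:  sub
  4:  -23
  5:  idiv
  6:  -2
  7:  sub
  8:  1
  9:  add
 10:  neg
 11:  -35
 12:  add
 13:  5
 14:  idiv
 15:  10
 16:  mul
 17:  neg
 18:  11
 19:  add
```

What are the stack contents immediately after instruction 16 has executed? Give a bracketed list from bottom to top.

16   → [16]
5    → [16, 5]
sub  → [11]
-23  → [11, -23]
idiv → [0]
-2   → [0, -2]
sub  → [2]
1    → [2, 1]
add  → [3]
neg  → [-3]
-35  → [-3, -35]
add  → [-38]
5    → [-38, 5]
idiv → [-7]
10   → [-7, 10]
mul  → [-70]

[-70]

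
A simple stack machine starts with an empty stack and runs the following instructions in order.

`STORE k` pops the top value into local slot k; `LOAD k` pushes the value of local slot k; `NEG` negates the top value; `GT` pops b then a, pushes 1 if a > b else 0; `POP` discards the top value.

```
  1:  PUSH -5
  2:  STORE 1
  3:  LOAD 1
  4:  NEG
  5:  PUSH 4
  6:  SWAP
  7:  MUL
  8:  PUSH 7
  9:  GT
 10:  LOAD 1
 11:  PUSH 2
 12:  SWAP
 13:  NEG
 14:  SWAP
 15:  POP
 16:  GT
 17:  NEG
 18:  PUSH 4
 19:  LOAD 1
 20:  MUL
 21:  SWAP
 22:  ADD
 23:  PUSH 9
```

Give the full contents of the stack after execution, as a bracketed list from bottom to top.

PUSH -5  -5
STORE 1  (empty)
LOAD 1   -5
NEG      5
PUSH 4   5 4
SWAP     4 5
MUL      20
PUSH 7   20 7
GT       1
LOAD 1   1 -5
PUSH 2   1 -5 2
SWAP     1 2 -5
NEG      1 2 5
SWAP     1 5 2
POP      1 5
GT       0
NEG      0
PUSH 4   0 4
LOAD 1   0 4 -5
MUL      0 -20
SWAP     -20 0
ADD      -20
PUSH 9   -20 9

[-20, 9]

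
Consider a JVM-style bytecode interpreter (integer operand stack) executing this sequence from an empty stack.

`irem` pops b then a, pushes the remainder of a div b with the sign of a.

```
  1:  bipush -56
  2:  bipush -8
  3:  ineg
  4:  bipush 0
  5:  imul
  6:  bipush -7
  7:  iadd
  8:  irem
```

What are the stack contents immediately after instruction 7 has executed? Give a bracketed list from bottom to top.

[-56, -7]

bipush -56 : [-56]
bipush -8  : [-56, -8]
ineg       : [-56, 8]
bipush 0   : [-56, 8, 0]
imul       : [-56, 0]
bipush -7  : [-56, 0, -7]
iadd       : [-56, -7]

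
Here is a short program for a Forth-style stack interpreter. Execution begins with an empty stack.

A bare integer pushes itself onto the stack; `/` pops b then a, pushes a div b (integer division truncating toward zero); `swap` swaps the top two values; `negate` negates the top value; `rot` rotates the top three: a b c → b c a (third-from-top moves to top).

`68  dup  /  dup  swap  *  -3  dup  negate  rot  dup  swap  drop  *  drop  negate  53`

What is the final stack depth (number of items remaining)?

68     : 68
dup    : 68 68
/      : 1
dup    : 1 1
swap   : 1 1
*      : 1
-3     : 1 -3
dup    : 1 -3 -3
negate : 1 -3 3
rot    : -3 3 1
dup    : -3 3 1 1
swap   : -3 3 1 1
drop   : -3 3 1
*      : -3 3
drop   : -3
negate : 3
53     : 3 53

2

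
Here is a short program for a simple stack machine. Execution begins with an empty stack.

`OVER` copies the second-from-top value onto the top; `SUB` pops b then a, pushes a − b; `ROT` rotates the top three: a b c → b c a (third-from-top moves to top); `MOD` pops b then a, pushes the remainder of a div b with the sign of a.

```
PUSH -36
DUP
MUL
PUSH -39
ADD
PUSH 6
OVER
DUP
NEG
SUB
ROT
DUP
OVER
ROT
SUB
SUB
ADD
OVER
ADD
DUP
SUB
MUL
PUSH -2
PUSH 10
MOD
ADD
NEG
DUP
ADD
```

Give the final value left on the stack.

4

PUSH -36  [-36]
DUP       [-36, -36]
MUL       [1296]
PUSH -39  [1296, -39]
ADD       [1257]
PUSH 6    [1257, 6]
OVER      [1257, 6, 1257]
DUP       [1257, 6, 1257, 1257]
NEG       [1257, 6, 1257, -1257]
SUB       [1257, 6, 2514]
ROT       [6, 2514, 1257]
DUP       [6, 2514, 1257, 1257]
OVER      [6, 2514, 1257, 1257, 1257]
ROT       [6, 2514, 1257, 1257, 1257]
SUB       [6, 2514, 1257, 0]
SUB       [6, 2514, 1257]
ADD       [6, 3771]
OVER      [6, 3771, 6]
ADD       [6, 3777]
DUP       [6, 3777, 3777]
SUB       [6, 0]
MUL       [0]
PUSH -2   [0, -2]
PUSH 10   [0, -2, 10]
MOD       [0, -2]
ADD       [-2]
NEG       [2]
DUP       [2, 2]
ADD       [4]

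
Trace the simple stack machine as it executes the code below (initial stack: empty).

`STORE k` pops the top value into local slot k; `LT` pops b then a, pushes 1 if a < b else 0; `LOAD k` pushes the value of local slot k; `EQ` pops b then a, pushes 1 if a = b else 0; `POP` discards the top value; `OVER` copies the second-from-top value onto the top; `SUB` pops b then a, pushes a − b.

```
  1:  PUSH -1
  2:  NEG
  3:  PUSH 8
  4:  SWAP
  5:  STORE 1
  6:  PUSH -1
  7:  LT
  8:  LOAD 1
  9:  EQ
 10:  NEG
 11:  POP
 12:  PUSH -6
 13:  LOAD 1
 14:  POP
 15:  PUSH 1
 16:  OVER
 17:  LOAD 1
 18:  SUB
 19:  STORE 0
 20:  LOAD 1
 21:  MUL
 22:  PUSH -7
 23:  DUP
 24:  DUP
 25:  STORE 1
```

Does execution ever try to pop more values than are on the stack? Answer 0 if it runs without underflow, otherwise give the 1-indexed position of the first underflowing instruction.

PUSH -1 -> [-1]
NEG     -> [1]
PUSH 8  -> [1, 8]
SWAP    -> [8, 1]
STORE 1 -> [8]
PUSH -1 -> [8, -1]
LT      -> [0]
LOAD 1  -> [0, 1]
EQ      -> [0]
NEG     -> [0]
POP     -> []
PUSH -6 -> [-6]
LOAD 1  -> [-6, 1]
POP     -> [-6]
PUSH 1  -> [-6, 1]
OVER    -> [-6, 1, -6]
LOAD 1  -> [-6, 1, -6, 1]
SUB     -> [-6, 1, -7]
STORE 0 -> [-6, 1]
LOAD 1  -> [-6, 1, 1]
MUL     -> [-6, 1]
PUSH -7 -> [-6, 1, -7]
DUP     -> [-6, 1, -7, -7]
DUP     -> [-6, 1, -7, -7, -7]
STORE 1 -> [-6, 1, -7, -7]

0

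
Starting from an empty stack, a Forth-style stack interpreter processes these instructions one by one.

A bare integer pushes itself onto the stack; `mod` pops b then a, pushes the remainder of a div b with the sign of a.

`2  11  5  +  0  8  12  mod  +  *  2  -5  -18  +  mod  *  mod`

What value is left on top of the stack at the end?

2   : 2
11  : 2 11
5   : 2 11 5
+   : 2 16
0   : 2 16 0
8   : 2 16 0 8
12  : 2 16 0 8 12
mod : 2 16 0 8
+   : 2 16 8
*   : 2 128
2   : 2 128 2
-5  : 2 128 2 -5
-18 : 2 128 2 -5 -18
+   : 2 128 2 -23
mod : 2 128 2
*   : 2 256
mod : 2

2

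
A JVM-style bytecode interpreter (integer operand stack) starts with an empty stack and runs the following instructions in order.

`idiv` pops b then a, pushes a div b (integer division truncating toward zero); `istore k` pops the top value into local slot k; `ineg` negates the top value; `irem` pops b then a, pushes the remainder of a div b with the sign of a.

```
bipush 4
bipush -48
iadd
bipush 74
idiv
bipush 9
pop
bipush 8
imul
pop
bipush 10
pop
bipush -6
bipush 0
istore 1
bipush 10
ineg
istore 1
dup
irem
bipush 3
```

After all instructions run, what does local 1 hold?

bipush 4   -> [4]
bipush -48 -> [4, -48]
iadd       -> [-44]
bipush 74  -> [-44, 74]
idiv       -> [0]
bipush 9   -> [0, 9]
pop        -> [0]
bipush 8   -> [0, 8]
imul       -> [0]
pop        -> []
bipush 10  -> [10]
pop        -> []
bipush -6  -> [-6]
bipush 0   -> [-6, 0]
istore 1   -> [-6]
bipush 10  -> [-6, 10]
ineg       -> [-6, -10]
istore 1   -> [-6]
dup        -> [-6, -6]
irem       -> [0]
bipush 3   -> [0, 3]

-10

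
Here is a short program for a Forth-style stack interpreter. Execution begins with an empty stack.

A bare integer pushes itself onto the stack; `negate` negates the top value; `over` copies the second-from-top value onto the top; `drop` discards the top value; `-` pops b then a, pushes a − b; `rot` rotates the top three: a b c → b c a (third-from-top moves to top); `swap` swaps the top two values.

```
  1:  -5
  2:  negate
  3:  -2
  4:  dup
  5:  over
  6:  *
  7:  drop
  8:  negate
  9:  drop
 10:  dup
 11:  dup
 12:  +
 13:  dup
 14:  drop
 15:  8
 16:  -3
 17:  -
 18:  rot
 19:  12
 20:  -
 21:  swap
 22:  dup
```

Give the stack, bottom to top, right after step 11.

[5, 5, 5]

-5      -5
negate  5
-2      5 -2
dup     5 -2 -2
over    5 -2 -2 -2
*       5 -2 4
drop    5 -2
negate  5 2
drop    5
dup     5 5
dup     5 5 5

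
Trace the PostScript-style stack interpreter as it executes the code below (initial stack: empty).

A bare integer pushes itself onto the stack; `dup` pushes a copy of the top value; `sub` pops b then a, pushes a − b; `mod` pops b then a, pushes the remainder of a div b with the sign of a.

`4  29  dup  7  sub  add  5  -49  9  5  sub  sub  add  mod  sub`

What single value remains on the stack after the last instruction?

4    4
29   4 29
dup  4 29 29
7    4 29 29 7
sub  4 29 22
add  4 51
5    4 51 5
-49  4 51 5 -49
9    4 51 5 -49 9
5    4 51 5 -49 9 5
sub  4 51 5 -49 4
sub  4 51 5 -53
add  4 51 -48
mod  4 3
sub  1

1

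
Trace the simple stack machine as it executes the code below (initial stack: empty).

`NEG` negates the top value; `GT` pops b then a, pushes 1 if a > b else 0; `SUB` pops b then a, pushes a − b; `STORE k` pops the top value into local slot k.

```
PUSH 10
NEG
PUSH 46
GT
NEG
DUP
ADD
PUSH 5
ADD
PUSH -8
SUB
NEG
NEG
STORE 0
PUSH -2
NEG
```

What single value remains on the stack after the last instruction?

PUSH 10 → [10]
NEG     → [-10]
PUSH 46 → [-10, 46]
GT      → [0]
NEG     → [0]
DUP     → [0, 0]
ADD     → [0]
PUSH 5  → [0, 5]
ADD     → [5]
PUSH -8 → [5, -8]
SUB     → [13]
NEG     → [-13]
NEG     → [13]
STORE 0 → []
PUSH -2 → [-2]
NEG     → [2]

2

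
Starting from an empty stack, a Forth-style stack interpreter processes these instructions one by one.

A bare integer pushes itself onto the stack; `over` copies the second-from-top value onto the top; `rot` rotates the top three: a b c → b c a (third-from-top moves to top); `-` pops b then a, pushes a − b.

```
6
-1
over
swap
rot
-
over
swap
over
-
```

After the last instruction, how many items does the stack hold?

3

6     6
-1    6 -1
over  6 -1 6
swap  6 6 -1
rot   6 -1 6
-     6 -7
over  6 -7 6
swap  6 6 -7
over  6 6 -7 6
-     6 6 -13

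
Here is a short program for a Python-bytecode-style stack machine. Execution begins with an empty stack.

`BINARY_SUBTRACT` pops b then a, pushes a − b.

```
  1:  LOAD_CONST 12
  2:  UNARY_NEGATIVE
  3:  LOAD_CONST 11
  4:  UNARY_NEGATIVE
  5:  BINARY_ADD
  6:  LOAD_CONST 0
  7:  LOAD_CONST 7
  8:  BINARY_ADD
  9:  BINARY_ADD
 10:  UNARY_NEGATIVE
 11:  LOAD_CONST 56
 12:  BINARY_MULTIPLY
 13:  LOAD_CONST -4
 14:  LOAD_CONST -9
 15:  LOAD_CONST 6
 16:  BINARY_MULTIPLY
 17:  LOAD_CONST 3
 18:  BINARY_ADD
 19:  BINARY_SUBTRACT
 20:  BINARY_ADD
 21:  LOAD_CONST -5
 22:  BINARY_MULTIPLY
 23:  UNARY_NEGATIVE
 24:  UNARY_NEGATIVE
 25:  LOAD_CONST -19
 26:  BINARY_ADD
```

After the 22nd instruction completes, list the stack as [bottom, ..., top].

[-4715]

LOAD_CONST 12   -> 12
UNARY_NEGATIVE  -> -12
LOAD_CONST 11   -> -12 11
UNARY_NEGATIVE  -> -12 -11
BINARY_ADD      -> -23
LOAD_CONST 0    -> -23 0
LOAD_CONST 7    -> -23 0 7
BINARY_ADD      -> -23 7
BINARY_ADD      -> -16
UNARY_NEGATIVE  -> 16
LOAD_CONST 56   -> 16 56
BINARY_MULTIPLY -> 896
LOAD_CONST -4   -> 896 -4
LOAD_CONST -9   -> 896 -4 -9
LOAD_CONST 6    -> 896 -4 -9 6
BINARY_MULTIPLY -> 896 -4 -54
LOAD_CONST 3    -> 896 -4 -54 3
BINARY_ADD      -> 896 -4 -51
BINARY_SUBTRACT -> 896 47
BINARY_ADD      -> 943
LOAD_CONST -5   -> 943 -5
BINARY_MULTIPLY -> -4715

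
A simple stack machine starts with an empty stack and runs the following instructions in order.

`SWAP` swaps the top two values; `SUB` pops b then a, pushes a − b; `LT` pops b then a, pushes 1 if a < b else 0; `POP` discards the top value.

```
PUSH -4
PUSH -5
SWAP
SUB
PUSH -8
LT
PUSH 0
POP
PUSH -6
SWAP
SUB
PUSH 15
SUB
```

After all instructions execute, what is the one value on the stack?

-21

PUSH -4  [-4]
PUSH -5  [-4, -5]
SWAP     [-5, -4]
SUB      [-1]
PUSH -8  [-1, -8]
LT       [0]
PUSH 0   [0, 0]
POP      [0]
PUSH -6  [0, -6]
SWAP     [-6, 0]
SUB      [-6]
PUSH 15  [-6, 15]
SUB      [-21]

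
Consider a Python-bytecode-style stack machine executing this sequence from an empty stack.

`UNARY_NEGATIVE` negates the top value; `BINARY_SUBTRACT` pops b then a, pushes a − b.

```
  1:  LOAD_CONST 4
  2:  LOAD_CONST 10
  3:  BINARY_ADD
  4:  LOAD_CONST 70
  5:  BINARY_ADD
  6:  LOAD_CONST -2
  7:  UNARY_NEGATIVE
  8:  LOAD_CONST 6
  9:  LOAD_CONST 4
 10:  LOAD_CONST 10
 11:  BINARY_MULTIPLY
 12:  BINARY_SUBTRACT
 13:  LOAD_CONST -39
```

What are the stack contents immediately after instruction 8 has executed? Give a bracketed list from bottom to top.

LOAD_CONST 4   : [4]
LOAD_CONST 10  : [4, 10]
BINARY_ADD     : [14]
LOAD_CONST 70  : [14, 70]
BINARY_ADD     : [84]
LOAD_CONST -2  : [84, -2]
UNARY_NEGATIVE : [84, 2]
LOAD_CONST 6   : [84, 2, 6]

[84, 2, 6]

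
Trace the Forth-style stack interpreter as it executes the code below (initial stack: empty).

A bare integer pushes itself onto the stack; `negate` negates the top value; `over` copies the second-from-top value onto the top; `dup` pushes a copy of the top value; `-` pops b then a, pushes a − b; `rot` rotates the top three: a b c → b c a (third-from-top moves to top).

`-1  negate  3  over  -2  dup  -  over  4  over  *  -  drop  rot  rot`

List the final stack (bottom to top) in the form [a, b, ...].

-1     → -1
negate → 1
3      → 1 3
over   → 1 3 1
-2     → 1 3 1 -2
dup    → 1 3 1 -2 -2
-      → 1 3 1 0
over   → 1 3 1 0 1
4      → 1 3 1 0 1 4
over   → 1 3 1 0 1 4 1
*      → 1 3 1 0 1 4
-      → 1 3 1 0 -3
drop   → 1 3 1 0
rot    → 1 1 0 3
rot    → 1 0 3 1

[1, 0, 3, 1]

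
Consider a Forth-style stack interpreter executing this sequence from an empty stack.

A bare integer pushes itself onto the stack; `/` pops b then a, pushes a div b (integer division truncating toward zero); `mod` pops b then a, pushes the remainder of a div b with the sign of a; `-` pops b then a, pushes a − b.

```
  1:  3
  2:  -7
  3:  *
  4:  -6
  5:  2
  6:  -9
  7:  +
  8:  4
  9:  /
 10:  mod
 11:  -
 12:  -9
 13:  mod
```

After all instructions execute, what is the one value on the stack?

3    [3]
-7   [3, -7]
*    [-21]
-6   [-21, -6]
2    [-21, -6, 2]
-9   [-21, -6, 2, -9]
+    [-21, -6, -7]
4    [-21, -6, -7, 4]
/    [-21, -6, -1]
mod  [-21, 0]
-    [-21]
-9   [-21, -9]
mod  [-3]

-3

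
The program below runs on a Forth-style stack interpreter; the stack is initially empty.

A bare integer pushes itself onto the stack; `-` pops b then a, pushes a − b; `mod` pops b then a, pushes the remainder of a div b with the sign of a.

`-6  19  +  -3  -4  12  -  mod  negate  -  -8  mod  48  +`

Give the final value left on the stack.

50

-6     → -6
19     → -6 19
+      → 13
-3     → 13 -3
-4     → 13 -3 -4
12     → 13 -3 -4 12
-      → 13 -3 -16
mod    → 13 -3
negate → 13 3
-      → 10
-8     → 10 -8
mod    → 2
48     → 2 48
+      → 50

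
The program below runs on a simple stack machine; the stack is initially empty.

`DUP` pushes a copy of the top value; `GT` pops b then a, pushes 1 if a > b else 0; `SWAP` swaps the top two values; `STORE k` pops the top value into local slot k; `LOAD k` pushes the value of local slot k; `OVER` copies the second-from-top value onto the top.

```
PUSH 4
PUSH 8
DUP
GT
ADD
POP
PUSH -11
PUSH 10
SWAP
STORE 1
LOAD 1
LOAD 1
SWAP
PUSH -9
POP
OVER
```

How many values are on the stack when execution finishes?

PUSH 4    [4]
PUSH 8    [4, 8]
DUP       [4, 8, 8]
GT        [4, 0]
ADD       [4]
POP       []
PUSH -11  [-11]
PUSH 10   [-11, 10]
SWAP      [10, -11]
STORE 1   [10]
LOAD 1    [10, -11]
LOAD 1    [10, -11, -11]
SWAP      [10, -11, -11]
PUSH -9   [10, -11, -11, -9]
POP       [10, -11, -11]
OVER      [10, -11, -11, -11]

4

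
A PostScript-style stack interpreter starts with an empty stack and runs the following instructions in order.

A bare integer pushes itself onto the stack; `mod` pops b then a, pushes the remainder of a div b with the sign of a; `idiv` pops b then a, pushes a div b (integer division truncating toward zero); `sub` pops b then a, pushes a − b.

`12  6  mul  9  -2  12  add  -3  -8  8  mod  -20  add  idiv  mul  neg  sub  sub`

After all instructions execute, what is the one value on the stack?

12   → [12]
6    → [12, 6]
mul  → [72]
9    → [72, 9]
-2   → [72, 9, -2]
12   → [72, 9, -2, 12]
add  → [72, 9, 10]
-3   → [72, 9, 10, -3]
-8   → [72, 9, 10, -3, -8]
8    → [72, 9, 10, -3, -8, 8]
mod  → [72, 9, 10, -3, 0]
-20  → [72, 9, 10, -3, 0, -20]
add  → [72, 9, 10, -3, -20]
idiv → [72, 9, 10, 0]
mul  → [72, 9, 0]
neg  → [72, 9, 0]
sub  → [72, 9]
sub  → [63]

63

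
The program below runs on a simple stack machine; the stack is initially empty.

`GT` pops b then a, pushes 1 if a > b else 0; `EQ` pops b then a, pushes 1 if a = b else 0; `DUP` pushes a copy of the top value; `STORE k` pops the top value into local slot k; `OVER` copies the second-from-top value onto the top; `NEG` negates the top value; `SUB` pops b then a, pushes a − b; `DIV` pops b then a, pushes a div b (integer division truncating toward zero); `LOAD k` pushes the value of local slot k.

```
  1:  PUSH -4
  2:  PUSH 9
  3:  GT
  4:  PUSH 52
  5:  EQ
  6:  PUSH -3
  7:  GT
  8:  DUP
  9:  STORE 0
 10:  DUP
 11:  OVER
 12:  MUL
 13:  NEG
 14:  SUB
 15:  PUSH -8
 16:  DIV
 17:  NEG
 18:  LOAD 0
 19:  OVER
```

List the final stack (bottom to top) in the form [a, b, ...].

[0, 1, 0]

PUSH -4 -> [-4]
PUSH 9  -> [-4, 9]
GT      -> [0]
PUSH 52 -> [0, 52]
EQ      -> [0]
PUSH -3 -> [0, -3]
GT      -> [1]
DUP     -> [1, 1]
STORE 0 -> [1]
DUP     -> [1, 1]
OVER    -> [1, 1, 1]
MUL     -> [1, 1]
NEG     -> [1, -1]
SUB     -> [2]
PUSH -8 -> [2, -8]
DIV     -> [0]
NEG     -> [0]
LOAD 0  -> [0, 1]
OVER    -> [0, 1, 0]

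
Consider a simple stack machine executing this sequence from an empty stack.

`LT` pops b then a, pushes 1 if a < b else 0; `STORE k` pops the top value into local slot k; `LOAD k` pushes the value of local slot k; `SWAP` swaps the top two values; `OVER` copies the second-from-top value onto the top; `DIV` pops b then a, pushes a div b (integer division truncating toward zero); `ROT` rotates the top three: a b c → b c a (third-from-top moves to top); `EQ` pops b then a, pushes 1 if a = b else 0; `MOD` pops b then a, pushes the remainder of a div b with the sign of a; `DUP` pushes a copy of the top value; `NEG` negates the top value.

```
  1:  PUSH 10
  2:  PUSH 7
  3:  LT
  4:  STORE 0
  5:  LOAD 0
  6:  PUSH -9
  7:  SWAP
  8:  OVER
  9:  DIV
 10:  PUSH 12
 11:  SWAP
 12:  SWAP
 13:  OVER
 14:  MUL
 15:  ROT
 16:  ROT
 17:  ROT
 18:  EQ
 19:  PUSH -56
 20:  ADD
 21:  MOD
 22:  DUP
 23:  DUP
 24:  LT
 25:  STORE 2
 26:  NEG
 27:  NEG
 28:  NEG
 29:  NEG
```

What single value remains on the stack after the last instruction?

PUSH 10  -> [10]
PUSH 7   -> [10, 7]
LT       -> [0]
STORE 0  -> []
LOAD 0   -> [0]
PUSH -9  -> [0, -9]
SWAP     -> [-9, 0]
OVER     -> [-9, 0, -9]
DIV      -> [-9, 0]
PUSH 12  -> [-9, 0, 12]
SWAP     -> [-9, 12, 0]
SWAP     -> [-9, 0, 12]
OVER     -> [-9, 0, 12, 0]
MUL      -> [-9, 0, 0]
ROT      -> [0, 0, -9]
ROT      -> [0, -9, 0]
ROT      -> [-9, 0, 0]
EQ       -> [-9, 1]
PUSH -56 -> [-9, 1, -56]
ADD      -> [-9, -55]
MOD      -> [-9]
DUP      -> [-9, -9]
DUP      -> [-9, -9, -9]
LT       -> [-9, 0]
STORE 2  -> [-9]
NEG      -> [9]
NEG      -> [-9]
NEG      -> [9]
NEG      -> [-9]

-9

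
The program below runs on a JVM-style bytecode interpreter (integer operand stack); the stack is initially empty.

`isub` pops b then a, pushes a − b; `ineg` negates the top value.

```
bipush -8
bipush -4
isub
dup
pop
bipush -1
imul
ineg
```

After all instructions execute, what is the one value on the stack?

-4

bipush -8  [-8]
bipush -4  [-8, -4]
isub       [-4]
dup        [-4, -4]
pop        [-4]
bipush -1  [-4, -1]
imul       [4]
ineg       [-4]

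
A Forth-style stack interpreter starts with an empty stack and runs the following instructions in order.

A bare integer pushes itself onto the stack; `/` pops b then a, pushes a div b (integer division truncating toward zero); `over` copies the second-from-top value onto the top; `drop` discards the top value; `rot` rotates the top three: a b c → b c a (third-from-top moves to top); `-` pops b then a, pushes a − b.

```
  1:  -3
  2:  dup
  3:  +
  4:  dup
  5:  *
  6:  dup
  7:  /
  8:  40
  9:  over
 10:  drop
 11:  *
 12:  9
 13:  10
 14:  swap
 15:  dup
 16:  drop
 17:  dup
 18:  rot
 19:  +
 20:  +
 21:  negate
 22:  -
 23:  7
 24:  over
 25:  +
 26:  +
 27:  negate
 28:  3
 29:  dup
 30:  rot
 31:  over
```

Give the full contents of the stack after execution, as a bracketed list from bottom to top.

[3, 3, -143, 3]

-3     : [-3]
dup    : [-3, -3]
+      : [-6]
dup    : [-6, -6]
*      : [36]
dup    : [36, 36]
/      : [1]
40     : [1, 40]
over   : [1, 40, 1]
drop   : [1, 40]
*      : [40]
9      : [40, 9]
10     : [40, 9, 10]
swap   : [40, 10, 9]
dup    : [40, 10, 9, 9]
drop   : [40, 10, 9]
dup    : [40, 10, 9, 9]
rot    : [40, 9, 9, 10]
+      : [40, 9, 19]
+      : [40, 28]
negate : [40, -28]
-      : [68]
7      : [68, 7]
over   : [68, 7, 68]
+      : [68, 75]
+      : [143]
negate : [-143]
3      : [-143, 3]
dup    : [-143, 3, 3]
rot    : [3, 3, -143]
over   : [3, 3, -143, 3]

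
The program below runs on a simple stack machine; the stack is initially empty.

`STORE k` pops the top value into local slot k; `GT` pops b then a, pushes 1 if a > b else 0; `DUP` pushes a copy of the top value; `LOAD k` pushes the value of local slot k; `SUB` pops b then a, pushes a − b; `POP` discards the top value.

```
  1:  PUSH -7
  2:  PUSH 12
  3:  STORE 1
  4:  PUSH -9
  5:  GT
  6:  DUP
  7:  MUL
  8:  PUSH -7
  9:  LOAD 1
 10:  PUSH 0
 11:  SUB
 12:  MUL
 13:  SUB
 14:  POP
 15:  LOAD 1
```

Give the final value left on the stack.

PUSH -7 -> -7
PUSH 12 -> -7 12
STORE 1 -> -7
PUSH -9 -> -7 -9
GT      -> 1
DUP     -> 1 1
MUL     -> 1
PUSH -7 -> 1 -7
LOAD 1  -> 1 -7 12
PUSH 0  -> 1 -7 12 0
SUB     -> 1 -7 12
MUL     -> 1 -84
SUB     -> 85
POP     -> (empty)
LOAD 1  -> 12

12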